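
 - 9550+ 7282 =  - 2268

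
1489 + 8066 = 9555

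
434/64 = 6 + 25/32 = 6.78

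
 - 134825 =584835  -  719660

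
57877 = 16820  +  41057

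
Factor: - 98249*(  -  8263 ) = 811831487 =19^1*5171^1*8263^1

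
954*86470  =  82492380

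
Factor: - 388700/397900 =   -  13^2 *173^( - 1) = - 169/173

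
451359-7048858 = -6597499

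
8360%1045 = 0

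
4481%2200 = 81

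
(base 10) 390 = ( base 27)EC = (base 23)GM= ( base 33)br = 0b110000110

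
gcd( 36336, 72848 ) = 16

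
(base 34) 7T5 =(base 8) 21573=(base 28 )BGB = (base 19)1631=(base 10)9083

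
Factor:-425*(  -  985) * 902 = 377599750=2^1 *5^3*11^1*17^1 * 41^1*197^1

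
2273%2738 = 2273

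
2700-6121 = -3421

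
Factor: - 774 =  - 2^1*3^2*43^1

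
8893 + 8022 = 16915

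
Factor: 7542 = 2^1  *  3^2 * 419^1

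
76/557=76/557=0.14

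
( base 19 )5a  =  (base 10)105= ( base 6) 253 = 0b1101001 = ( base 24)49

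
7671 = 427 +7244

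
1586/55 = 28 + 46/55 = 28.84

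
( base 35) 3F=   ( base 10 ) 120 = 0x78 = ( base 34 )3I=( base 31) 3r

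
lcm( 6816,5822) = 279456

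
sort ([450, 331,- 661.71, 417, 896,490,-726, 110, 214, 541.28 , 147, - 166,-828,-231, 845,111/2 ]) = [ - 828,-726,  -  661.71, -231, - 166, 111/2, 110, 147, 214, 331,417 , 450, 490,541.28,845,896 ] 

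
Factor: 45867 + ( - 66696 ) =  - 20829 = - 3^1*53^1*131^1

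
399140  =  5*79828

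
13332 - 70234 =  - 56902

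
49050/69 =710 + 20/23= 710.87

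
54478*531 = 28927818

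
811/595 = 811/595  =  1.36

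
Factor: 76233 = 3^1*25411^1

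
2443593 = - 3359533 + 5803126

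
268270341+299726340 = 567996681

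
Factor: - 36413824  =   - 2^7*284483^1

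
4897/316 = 4897/316 = 15.50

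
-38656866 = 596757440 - 635414306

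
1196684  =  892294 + 304390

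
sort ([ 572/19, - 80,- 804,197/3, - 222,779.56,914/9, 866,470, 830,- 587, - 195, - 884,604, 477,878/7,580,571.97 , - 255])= [ - 884, - 804, - 587, - 255, -222, - 195,  -  80, 572/19,197/3,914/9,878/7,470 , 477,571.97,580,604,779.56  ,  830, 866]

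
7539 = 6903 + 636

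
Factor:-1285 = -5^1*257^1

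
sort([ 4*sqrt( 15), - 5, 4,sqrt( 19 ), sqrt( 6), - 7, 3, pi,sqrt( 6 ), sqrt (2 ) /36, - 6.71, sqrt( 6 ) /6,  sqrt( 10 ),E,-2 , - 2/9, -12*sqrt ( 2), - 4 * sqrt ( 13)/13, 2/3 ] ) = [ - 12*sqrt(2), - 7,-6.71, - 5, - 2, - 4*sqrt( 13 )/13, - 2/9, sqrt( 2) /36, sqrt( 6 )/6, 2/3, sqrt( 6),  sqrt(6 ), E , 3,pi, sqrt( 10 ), 4,sqrt( 19), 4 * sqrt( 15 ) ] 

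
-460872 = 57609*(  -  8) 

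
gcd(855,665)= 95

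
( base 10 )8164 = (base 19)13bd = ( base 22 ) gj2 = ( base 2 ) 1111111100100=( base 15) 2644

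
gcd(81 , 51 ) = 3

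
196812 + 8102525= 8299337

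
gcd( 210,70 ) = 70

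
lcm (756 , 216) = 1512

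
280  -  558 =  - 278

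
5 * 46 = 230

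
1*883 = 883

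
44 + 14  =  58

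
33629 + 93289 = 126918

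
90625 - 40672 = 49953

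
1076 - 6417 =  - 5341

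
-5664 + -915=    - 6579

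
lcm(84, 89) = 7476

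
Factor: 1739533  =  1739533^1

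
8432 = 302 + 8130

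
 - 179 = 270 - 449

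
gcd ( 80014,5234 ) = 2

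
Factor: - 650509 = -23^1*28283^1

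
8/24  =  1/3  =  0.33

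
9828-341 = 9487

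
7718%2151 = 1265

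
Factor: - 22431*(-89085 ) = 1998265635 = 3^2*5^1 * 5939^1*7477^1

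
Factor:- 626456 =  - 2^3*78307^1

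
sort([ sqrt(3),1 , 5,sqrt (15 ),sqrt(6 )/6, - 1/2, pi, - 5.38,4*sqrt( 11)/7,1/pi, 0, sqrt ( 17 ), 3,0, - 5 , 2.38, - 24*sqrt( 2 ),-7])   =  [- 24*sqrt(2), - 7, - 5.38, - 5,-1/2,0,0, 1/pi,sqrt( 6) /6,1,sqrt(3 ),4* sqrt (11) /7,2.38,3, pi, sqrt(15 ),sqrt( 17),5]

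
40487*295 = 11943665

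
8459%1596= 479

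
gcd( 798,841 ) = 1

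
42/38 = 1+2/19 =1.11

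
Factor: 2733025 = 5^2*109321^1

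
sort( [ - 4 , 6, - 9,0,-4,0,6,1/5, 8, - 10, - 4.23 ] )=[ - 10,-9,-4.23, - 4,-4,0, 0,1/5 , 6,6,8 ]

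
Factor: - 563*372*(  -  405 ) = 2^2 * 3^5*5^1 * 31^1*563^1= 84821580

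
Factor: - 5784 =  - 2^3*3^1*241^1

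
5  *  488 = 2440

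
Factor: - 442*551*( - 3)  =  2^1 * 3^1*13^1*17^1*19^1 *29^1 = 730626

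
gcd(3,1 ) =1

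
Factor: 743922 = 2^1*3^2*37^1*1117^1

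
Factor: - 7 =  - 7^1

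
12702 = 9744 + 2958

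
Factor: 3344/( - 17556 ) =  - 2^2*3^(  -  1)*7^ ( - 1 ) = - 4/21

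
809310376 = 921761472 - 112451096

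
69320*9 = 623880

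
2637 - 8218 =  - 5581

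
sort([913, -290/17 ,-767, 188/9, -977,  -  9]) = [- 977,  -  767,- 290/17,-9, 188/9,913]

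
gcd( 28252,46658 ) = 2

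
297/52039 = 297/52039= 0.01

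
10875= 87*125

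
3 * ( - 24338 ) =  - 73014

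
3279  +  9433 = 12712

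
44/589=44/589= 0.07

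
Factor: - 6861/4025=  - 3^1*5^( - 2)*7^( - 1)*23^( - 1)* 2287^1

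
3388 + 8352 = 11740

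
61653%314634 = 61653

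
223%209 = 14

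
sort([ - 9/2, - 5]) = [ -5, - 9/2] 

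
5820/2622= 2 +96/437 = 2.22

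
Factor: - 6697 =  - 37^1*181^1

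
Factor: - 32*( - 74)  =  2368 = 2^6*37^1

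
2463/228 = 10 + 61/76 = 10.80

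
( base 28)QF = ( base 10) 743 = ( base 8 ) 1347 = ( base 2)1011100111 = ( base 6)3235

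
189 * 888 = 167832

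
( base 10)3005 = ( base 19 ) 863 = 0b101110111101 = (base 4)232331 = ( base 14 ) 1149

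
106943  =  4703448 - 4596505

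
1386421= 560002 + 826419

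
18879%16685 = 2194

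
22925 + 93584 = 116509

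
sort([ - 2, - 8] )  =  [ - 8,  -  2] 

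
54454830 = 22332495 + 32122335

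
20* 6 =120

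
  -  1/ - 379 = 1/379  =  0.00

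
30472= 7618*4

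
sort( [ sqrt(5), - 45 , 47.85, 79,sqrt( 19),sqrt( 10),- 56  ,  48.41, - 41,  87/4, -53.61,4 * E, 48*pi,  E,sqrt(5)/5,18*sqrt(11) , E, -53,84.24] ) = [ - 56, - 53.61, - 53, - 45, -41,sqrt( 5 )/5,sqrt( 5), E,E,sqrt(10), sqrt(19),4*E, 87/4,47.85,48.41,18 * sqrt(11),79,84.24,48*pi]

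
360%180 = 0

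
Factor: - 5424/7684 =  - 2^2*3^1 *17^(-1) = -12/17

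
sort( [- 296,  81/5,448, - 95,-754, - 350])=[ -754, - 350, - 296, - 95,81/5,448]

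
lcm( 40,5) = 40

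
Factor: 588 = 2^2*3^1 * 7^2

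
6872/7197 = 6872/7197=0.95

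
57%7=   1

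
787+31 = 818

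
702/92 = 7 + 29/46 = 7.63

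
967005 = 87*11115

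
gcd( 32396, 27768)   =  4628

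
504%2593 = 504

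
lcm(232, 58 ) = 232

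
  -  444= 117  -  561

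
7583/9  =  842  +  5/9 = 842.56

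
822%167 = 154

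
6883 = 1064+5819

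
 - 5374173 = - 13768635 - -8394462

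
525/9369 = 175/3123  =  0.06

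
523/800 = 523/800 = 0.65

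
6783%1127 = 21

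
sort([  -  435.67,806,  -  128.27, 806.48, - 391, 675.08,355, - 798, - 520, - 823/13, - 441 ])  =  [-798, - 520, - 441, - 435.67, - 391, - 128.27, - 823/13,355,675.08, 806,806.48 ] 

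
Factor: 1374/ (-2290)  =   - 3/5 = -  3^1 * 5^(-1 ) 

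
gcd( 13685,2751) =7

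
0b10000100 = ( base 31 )48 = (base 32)44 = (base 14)96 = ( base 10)132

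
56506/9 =6278+4/9 = 6278.44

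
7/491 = 7/491=   0.01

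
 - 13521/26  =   - 521 + 25/26 = - 520.04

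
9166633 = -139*(  -  65947)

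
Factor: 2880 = 2^6*3^2*5^1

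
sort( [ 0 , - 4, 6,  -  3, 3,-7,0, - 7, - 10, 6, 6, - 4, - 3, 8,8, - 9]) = [ - 10,-9, - 7, - 7, - 4, - 4, - 3,-3, 0, 0, 3,  6, 6, 6,  8,8] 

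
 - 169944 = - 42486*4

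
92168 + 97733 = 189901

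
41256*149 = 6147144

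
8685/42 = 2895/14 = 206.79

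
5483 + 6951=12434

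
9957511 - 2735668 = 7221843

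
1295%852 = 443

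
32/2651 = 32/2651 = 0.01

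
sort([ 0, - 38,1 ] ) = [ - 38, 0, 1 ] 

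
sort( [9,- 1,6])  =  [  -  1, 6, 9 ]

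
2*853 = 1706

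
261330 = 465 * 562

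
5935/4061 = 5935/4061=1.46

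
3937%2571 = 1366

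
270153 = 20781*13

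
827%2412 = 827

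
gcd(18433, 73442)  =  1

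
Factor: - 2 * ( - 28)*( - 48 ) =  - 2688 = - 2^7*3^1 * 7^1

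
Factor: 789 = 3^1 * 263^1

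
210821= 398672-187851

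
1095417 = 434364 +661053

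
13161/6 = 4387/2 = 2193.50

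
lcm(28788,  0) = 0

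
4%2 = 0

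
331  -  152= 179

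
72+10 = 82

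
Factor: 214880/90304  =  395/166 = 2^(- 1) * 5^1*79^1*83^( - 1)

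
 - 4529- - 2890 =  - 1639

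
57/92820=19/30940 =0.00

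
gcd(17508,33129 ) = 3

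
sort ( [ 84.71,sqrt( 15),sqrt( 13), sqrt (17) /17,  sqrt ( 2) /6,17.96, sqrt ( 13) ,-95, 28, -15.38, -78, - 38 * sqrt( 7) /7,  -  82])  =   [-95,  -  82, - 78, -15.38, - 38*sqrt (7 )/7,sqrt(2) /6,sqrt( 17)/17,sqrt(13), sqrt( 13), sqrt(15), 17.96,  28,84.71]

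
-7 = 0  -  7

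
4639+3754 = 8393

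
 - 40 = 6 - 46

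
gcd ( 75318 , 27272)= 2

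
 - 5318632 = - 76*69982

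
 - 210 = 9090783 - 9090993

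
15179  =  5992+9187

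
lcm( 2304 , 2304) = 2304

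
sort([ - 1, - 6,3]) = [ - 6, - 1,3]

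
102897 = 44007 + 58890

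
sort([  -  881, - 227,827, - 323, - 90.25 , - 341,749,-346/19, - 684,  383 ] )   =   [ - 881,  -  684, - 341, - 323, - 227,- 90.25,  -  346/19,383, 749, 827]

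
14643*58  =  849294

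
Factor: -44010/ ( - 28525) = 54/35 = 2^1 * 3^3*5^( - 1 )*7^( - 1 ) 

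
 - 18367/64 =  - 18367/64 = - 286.98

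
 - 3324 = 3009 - 6333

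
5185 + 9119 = 14304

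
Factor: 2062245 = 3^1*5^1*137483^1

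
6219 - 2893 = 3326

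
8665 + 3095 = 11760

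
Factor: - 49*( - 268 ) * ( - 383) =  - 5029556 = - 2^2*7^2*67^1*383^1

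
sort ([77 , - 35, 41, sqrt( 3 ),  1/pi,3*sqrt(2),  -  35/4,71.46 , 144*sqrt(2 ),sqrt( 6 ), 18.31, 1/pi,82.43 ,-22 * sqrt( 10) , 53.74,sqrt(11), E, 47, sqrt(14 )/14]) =[-22*sqrt(10 ), - 35, - 35/4,sqrt(14)/14,1/pi,1/pi, sqrt( 3) , sqrt( 6 ),E, sqrt(11 ), 3*sqrt(2 ), 18.31, 41, 47,53.74, 71.46 , 77, 82.43, 144 * sqrt(2 )]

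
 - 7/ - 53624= 7/53624= 0.00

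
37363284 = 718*52038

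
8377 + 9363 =17740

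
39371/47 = 39371/47 = 837.68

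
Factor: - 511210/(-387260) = 763/578 =2^ ( - 1 )*7^1*17^( - 2)*109^1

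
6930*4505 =31219650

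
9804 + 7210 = 17014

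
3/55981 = 3/55981 =0.00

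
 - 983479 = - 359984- 623495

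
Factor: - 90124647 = -3^1 * 2053^1*14633^1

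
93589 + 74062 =167651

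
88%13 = 10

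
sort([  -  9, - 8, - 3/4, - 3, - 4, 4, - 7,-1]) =[ - 9, - 8, - 7,-4 , -3, - 1, - 3/4, 4 ]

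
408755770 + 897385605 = 1306141375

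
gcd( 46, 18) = 2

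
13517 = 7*1931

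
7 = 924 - 917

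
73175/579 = 73175/579 = 126.38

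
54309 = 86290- 31981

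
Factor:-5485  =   - 5^1*1097^1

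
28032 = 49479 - 21447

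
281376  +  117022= 398398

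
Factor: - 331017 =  -3^1 * 110339^1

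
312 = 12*26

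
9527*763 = 7269101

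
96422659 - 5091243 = 91331416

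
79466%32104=15258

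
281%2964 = 281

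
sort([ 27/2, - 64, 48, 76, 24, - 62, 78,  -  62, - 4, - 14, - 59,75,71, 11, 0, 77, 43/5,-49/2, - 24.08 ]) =[ -64, - 62,-62, - 59, - 49/2, - 24.08, - 14, - 4, 0,43/5, 11,27/2, 24,48,71, 75, 76 , 77, 78 ] 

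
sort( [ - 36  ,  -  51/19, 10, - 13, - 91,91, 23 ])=[ - 91, - 36, - 13,  -  51/19 , 10 , 23,91 ]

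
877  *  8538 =7487826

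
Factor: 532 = 2^2*7^1*19^1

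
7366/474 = 3683/237 = 15.54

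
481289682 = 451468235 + 29821447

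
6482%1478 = 570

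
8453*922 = 7793666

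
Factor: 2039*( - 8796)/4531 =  - 17935044/4531 = - 2^2*3^1*23^( - 1)*197^(-1)*733^1*2039^1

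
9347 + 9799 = 19146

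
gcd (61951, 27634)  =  41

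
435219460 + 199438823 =634658283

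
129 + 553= 682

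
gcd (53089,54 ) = 1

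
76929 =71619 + 5310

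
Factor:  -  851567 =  - 877^1 *971^1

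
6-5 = 1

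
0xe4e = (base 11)282a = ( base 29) 4A8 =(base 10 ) 3662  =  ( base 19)a2e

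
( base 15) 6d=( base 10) 103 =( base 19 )58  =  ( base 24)47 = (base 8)147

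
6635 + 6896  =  13531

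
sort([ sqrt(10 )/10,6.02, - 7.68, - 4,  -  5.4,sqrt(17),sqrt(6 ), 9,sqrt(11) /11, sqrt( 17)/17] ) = [  -  7.68 , - 5.4, -4,sqrt(17 ) /17,sqrt(11 )/11, sqrt(10)/10,sqrt( 6),  sqrt(17), 6.02, 9] 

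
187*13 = 2431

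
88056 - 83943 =4113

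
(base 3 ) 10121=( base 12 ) 81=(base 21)4d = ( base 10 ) 97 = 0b1100001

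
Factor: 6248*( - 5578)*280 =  - 9758376320 = - 2^7 *5^1*7^1 * 11^1*71^1*2789^1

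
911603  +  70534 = 982137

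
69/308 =69/308 =0.22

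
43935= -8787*( - 5)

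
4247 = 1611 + 2636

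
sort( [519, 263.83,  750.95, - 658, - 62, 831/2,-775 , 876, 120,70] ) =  [ - 775, - 658,-62,70, 120,263.83,831/2,519,750.95, 876]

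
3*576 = 1728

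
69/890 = 69/890 = 0.08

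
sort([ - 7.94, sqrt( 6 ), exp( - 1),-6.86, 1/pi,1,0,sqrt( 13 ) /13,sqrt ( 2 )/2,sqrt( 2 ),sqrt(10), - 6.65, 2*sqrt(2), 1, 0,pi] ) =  [ - 7.94, - 6.86, - 6.65,0, 0 , sqrt(13)/13, 1/pi,exp(-1),sqrt(2)/2, 1,1, sqrt(2),  sqrt(6 ),  2*sqrt( 2)  ,  pi,sqrt(10 ) ]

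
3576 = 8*447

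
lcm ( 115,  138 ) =690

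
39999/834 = 47 + 267/278 = 47.96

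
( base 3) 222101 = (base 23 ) 17M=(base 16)2C8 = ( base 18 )23A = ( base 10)712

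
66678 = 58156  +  8522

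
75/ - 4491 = -25/1497= - 0.02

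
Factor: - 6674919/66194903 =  - 3^1*139^1*1667^(-1 )*16007^1*39709^(  -  1 )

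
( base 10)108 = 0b1101100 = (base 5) 413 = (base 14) 7A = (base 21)53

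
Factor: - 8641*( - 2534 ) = 2^1 * 7^1*181^1 * 8641^1 = 21896294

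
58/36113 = 58/36113 = 0.00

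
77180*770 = 59428600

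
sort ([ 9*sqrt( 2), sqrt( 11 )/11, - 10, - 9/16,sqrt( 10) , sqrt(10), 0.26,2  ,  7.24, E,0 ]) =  [-10, - 9/16,0 , 0.26, sqrt ( 11)/11, 2, E,sqrt (10),sqrt(10 ),7.24, 9*sqrt ( 2 ) ] 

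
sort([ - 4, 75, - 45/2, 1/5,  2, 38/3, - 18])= [ - 45/2, - 18, - 4, 1/5,2,38/3, 75]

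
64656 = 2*32328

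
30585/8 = 30585/8 = 3823.12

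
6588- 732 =5856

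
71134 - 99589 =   -  28455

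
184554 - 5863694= - 5679140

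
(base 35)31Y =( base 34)384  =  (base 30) 44o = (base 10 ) 3744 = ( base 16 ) ea0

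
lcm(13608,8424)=176904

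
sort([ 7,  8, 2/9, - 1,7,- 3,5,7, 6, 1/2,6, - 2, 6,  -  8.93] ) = [ - 8.93 , - 3 , - 2,- 1, 2/9, 1/2, 5, 6, 6,  6 , 7, 7, 7, 8]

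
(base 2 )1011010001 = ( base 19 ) 1II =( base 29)OP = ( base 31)N8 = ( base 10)721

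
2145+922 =3067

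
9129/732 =12+ 115/244 = 12.47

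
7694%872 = 718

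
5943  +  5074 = 11017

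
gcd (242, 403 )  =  1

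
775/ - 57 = - 14 + 23/57 = -13.60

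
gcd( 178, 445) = 89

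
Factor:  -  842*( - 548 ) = 461416 = 2^3 *137^1*421^1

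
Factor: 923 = 13^1 * 71^1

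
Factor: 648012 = 2^2*3^1 *54001^1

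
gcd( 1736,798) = 14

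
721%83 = 57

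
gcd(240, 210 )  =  30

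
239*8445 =2018355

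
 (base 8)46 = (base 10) 38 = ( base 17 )24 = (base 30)18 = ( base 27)1B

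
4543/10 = 4543/10 = 454.30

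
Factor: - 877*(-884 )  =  2^2*13^1*17^1*877^1 = 775268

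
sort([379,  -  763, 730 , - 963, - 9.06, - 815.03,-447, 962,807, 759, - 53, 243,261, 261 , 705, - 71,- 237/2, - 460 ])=[ - 963, - 815.03,  -  763,  -  460, - 447,-237/2,-71,  -  53, - 9.06  ,  243, 261, 261, 379, 705,730 , 759, 807,  962 ] 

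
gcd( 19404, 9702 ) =9702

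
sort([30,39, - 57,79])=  [ - 57 , 30,39,79]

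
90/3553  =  90/3553 = 0.03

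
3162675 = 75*42169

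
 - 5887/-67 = 87  +  58/67 = 87.87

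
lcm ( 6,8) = 24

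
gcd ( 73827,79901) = 1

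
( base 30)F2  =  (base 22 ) KC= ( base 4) 13010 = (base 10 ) 452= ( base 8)704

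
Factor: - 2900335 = -5^1 * 191^1*3037^1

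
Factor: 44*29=2^2*11^1*29^1 =1276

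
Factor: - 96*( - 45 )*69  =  2^5*3^4*5^1 * 23^1 = 298080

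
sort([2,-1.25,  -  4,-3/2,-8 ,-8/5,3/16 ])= [  -  8, - 4,-8/5, - 3/2,-1.25, 3/16, 2 ] 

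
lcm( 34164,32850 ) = 854100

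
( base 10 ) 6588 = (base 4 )1212330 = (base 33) 61l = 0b1100110111100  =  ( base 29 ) 7o5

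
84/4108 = 21/1027= 0.02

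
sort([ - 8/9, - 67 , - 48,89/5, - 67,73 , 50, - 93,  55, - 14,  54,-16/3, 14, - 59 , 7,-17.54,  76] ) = [-93, - 67,-67, - 59, - 48,  -  17.54 , - 14,-16/3, - 8/9,  7, 14,  89/5,50, 54, 55, 73, 76 ] 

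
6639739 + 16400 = 6656139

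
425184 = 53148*8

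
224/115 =1 + 109/115 =1.95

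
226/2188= 113/1094   =  0.10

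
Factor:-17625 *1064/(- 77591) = 2^3*3^1 * 5^3*7^1*19^1 * 47^1 * 77591^(-1 ) = 18753000/77591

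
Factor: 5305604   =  2^2*197^1*6733^1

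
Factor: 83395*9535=5^2*13^1*1283^1 * 1907^1 = 795171325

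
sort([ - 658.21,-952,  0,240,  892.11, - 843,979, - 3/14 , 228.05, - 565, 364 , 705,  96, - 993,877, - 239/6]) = [  -  993, - 952, - 843,-658.21, - 565,-239/6, -3/14,0,96,228.05,240 , 364, 705,877,892.11, 979]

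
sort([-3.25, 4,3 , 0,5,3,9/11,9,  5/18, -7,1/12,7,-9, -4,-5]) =[-9, - 7, - 5, - 4,-3.25,0,1/12,5/18, 9/11,3,3, 4,5,7,9 ]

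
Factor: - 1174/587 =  - 2^1=-2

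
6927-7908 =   -  981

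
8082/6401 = 8082/6401=1.26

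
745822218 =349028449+396793769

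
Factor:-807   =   - 3^1*269^1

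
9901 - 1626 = 8275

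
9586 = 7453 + 2133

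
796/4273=796/4273 = 0.19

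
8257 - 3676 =4581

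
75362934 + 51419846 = 126782780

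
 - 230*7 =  - 1610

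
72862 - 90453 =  - 17591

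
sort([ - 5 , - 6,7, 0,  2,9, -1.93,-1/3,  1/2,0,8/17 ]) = [-6,-5,-1.93, - 1/3, 0,0,8/17,1/2, 2,7,9] 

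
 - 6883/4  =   - 6883/4= - 1720.75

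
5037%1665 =42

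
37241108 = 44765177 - 7524069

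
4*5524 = 22096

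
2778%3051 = 2778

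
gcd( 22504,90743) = 1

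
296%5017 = 296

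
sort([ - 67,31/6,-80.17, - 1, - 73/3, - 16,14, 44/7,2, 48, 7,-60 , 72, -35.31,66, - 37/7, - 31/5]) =[ - 80.17, - 67, - 60  , - 35.31, - 73/3, - 16,- 31/5,-37/7, - 1,2,31/6,44/7,7, 14 , 48, 66, 72]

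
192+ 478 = 670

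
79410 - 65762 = 13648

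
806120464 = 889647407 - 83526943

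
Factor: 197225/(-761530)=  - 245/946 = - 2^( - 1 )*5^1*7^2*11^ (-1 )*43^(-1)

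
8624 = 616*14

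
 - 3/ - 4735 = 3/4735 = 0.00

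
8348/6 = 4174/3  =  1391.33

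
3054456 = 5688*537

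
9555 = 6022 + 3533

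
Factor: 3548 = 2^2 * 887^1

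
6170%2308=1554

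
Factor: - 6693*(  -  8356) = 2^2*3^1 * 23^1*97^1*2089^1 = 55926708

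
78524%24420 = 5264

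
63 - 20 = 43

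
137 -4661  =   -4524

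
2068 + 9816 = 11884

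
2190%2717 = 2190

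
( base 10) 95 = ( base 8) 137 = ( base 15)65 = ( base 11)87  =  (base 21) 4B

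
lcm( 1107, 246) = 2214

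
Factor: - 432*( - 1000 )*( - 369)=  - 2^7*3^5*5^3*41^1 = -  159408000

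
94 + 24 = 118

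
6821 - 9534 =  - 2713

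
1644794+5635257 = 7280051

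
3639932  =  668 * 5449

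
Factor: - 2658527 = - 269^1*9883^1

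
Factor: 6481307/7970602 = 2^( - 1 )*7^1*71^( - 1) * 56131^( - 1 )*925901^1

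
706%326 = 54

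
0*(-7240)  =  0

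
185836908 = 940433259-754596351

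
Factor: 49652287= 49652287^1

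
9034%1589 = 1089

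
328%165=163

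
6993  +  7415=14408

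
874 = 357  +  517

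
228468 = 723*316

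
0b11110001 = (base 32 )7H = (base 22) AL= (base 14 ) 133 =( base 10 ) 241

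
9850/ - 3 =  - 3284 + 2/3 = - 3283.33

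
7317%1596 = 933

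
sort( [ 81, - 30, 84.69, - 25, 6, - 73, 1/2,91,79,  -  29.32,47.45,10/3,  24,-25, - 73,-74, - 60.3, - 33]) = [-74,  -  73 ,- 73, - 60.3, - 33,-30, - 29.32, -25, - 25,1/2,10/3,6,24,47.45, 79,  81, 84.69,91] 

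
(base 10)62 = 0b111110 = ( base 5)222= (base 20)32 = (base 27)28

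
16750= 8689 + 8061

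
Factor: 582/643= 2^1*3^1*97^1*643^ ( - 1 )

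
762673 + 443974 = 1206647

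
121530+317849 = 439379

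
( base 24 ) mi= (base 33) GI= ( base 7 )1410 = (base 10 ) 546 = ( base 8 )1042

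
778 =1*778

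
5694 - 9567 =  - 3873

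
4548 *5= 22740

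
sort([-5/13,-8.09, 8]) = [  -  8.09 ,  -  5/13,8 ]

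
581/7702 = 581/7702=0.08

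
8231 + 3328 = 11559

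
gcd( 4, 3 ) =1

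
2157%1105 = 1052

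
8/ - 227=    - 8/227= - 0.04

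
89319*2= 178638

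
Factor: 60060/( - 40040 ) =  - 3/2 =-2^( - 1 )*3^1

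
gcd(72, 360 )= 72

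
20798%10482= 10316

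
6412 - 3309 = 3103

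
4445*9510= 42271950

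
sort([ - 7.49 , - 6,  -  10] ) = [  -  10, - 7.49, - 6 ]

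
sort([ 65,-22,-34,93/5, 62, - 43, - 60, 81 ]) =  [ - 60, - 43, - 34, - 22, 93/5, 62, 65,81]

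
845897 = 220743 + 625154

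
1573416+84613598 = 86187014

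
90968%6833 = 2139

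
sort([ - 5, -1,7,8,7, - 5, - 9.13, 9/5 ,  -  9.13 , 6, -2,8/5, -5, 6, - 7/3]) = [  -  9.13, - 9.13,-5, - 5,- 5, - 7/3, - 2, - 1,8/5, 9/5,6, 6,7, 7,8]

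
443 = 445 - 2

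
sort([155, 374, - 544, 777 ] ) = [ - 544,155,  374, 777]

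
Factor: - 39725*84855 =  -3370864875=-3^1*5^3* 7^1*227^1*5657^1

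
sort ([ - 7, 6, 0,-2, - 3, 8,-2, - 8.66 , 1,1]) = [ - 8.66, - 7, - 3,-2, -2,0, 1,1,6, 8]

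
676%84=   4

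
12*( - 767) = -9204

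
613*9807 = 6011691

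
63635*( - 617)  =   - 39262795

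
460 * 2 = 920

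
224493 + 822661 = 1047154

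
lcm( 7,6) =42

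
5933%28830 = 5933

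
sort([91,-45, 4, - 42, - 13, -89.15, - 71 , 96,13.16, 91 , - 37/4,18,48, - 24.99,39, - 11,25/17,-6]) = [ - 89.15, - 71, - 45, - 42 ,  -  24.99 ,-13,  -  11, - 37/4, - 6, 25/17,  4,13.16,18,39,48, 91,91, 96 ] 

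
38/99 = 38/99 = 0.38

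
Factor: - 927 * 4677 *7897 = - 3^3*53^1 * 103^1 * 149^1 * 1559^1 = -34238067363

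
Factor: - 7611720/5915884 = -1902930/1478971 = - 2^1*3^1*5^1*13^(-1 )*29^( - 1 ) * 137^1*463^1*3923^(- 1) 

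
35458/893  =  35458/893 = 39.71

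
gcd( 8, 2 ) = 2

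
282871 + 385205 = 668076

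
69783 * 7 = 488481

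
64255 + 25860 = 90115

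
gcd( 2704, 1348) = 4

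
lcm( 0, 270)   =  0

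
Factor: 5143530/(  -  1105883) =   -  2^1*3^1*5^1 *7^2*3499^1 * 1105883^( - 1)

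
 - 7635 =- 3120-4515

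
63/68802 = 21/22934 =0.00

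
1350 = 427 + 923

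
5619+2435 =8054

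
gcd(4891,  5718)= 1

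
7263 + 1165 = 8428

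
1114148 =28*39791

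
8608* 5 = 43040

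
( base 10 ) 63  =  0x3F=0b111111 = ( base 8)77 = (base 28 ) 27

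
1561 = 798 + 763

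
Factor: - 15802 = -2^1 *7901^1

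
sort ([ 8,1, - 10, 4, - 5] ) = [-10, - 5, 1, 4, 8] 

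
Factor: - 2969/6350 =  - 2^(-1 )*5^ ( - 2) * 127^(  -  1)*2969^1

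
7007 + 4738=11745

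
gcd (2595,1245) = 15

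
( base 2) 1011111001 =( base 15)35B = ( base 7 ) 2135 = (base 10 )761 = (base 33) n2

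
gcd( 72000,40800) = 2400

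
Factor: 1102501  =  17^1 * 64853^1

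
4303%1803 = 697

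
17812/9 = 1979+1/9=1979.11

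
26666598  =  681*39158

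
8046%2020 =1986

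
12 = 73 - 61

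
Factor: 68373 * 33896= 2^3 * 3^2*19^1*71^1*107^1*223^1 = 2317571208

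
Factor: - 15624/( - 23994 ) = 28/43 = 2^2*7^1  *43^(  -  1)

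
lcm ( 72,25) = 1800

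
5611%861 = 445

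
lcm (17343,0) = 0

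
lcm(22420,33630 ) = 67260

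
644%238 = 168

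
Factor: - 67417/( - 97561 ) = 7^1 * 9631^1 * 97561^( - 1) 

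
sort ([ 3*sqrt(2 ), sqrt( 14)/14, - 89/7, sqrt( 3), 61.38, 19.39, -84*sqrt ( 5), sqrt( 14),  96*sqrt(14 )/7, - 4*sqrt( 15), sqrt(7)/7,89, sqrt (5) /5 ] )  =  [-84*sqrt(5), - 4*sqrt(15 ), - 89/7,sqrt (14)/14,sqrt(7)/7,sqrt( 5)/5,  sqrt( 3) , sqrt( 14 ), 3*sqrt( 2), 19.39,96 * sqrt ( 14)/7, 61.38,  89]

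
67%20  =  7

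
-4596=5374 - 9970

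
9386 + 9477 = 18863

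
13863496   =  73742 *188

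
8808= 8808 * 1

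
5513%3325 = 2188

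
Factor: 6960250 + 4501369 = 11461619 = 13^1 * 881663^1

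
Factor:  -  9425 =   -  5^2*13^1*29^1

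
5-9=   -  4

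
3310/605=5 + 57/121= 5.47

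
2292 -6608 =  - 4316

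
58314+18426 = 76740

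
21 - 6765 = - 6744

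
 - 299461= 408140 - 707601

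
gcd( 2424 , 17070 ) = 6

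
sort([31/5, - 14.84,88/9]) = [ - 14.84,  31/5,88/9] 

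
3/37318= 3/37318 =0.00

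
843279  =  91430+751849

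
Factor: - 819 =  - 3^2 * 7^1* 13^1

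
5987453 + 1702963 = 7690416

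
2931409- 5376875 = - 2445466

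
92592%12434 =5554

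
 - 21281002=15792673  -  37073675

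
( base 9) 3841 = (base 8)5470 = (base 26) 46C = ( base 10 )2872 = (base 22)5kc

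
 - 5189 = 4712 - 9901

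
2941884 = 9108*323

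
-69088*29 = - 2003552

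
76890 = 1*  76890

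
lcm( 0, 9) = 0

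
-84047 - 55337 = -139384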